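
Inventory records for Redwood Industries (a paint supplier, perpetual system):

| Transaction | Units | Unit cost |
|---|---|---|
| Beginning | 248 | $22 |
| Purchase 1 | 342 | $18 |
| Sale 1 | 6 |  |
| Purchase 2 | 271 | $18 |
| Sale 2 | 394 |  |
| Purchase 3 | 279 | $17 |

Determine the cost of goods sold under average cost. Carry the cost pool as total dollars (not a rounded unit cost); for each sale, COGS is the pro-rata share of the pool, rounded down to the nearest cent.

After Beginning: 248 on hand, pool $5,456.00 (≈ $22.0000 each)
After Purchase 1: 590 on hand, pool $11,612.00 (≈ $19.6814 each)
Sale 1, sell 6: 6/590 × $11,612.00 → $118.08
After Purchase 2: 855 on hand, pool $16,371.92 (≈ $19.1484 each)
Sale 2, sell 394: 394/855 × $16,371.92 → $7,544.48
After Purchase 3: 740 on hand, pool $13,570.44 (≈ $18.3384 each)
Total COGS = $118.08 + $7,544.48 = $7,662.56
Ending inventory (cost pool remaining) = $13,570.44
Check: goods available $21,233.00 = COGS $7,662.56 + ending $13,570.44

COGS = $7,662.56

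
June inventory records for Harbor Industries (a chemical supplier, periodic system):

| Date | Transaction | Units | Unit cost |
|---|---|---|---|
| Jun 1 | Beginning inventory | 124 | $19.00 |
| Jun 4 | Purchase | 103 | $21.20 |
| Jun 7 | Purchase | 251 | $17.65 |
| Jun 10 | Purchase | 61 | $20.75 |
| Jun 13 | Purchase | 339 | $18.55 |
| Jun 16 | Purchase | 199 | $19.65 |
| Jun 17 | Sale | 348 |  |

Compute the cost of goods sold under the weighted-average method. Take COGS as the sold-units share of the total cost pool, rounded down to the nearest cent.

Jun 17, sell 348: 348/1077 × $20,434.30 → $6,602.72
Ending inventory (cost pool remaining) = $13,831.58
Check: goods available $20,434.30 = COGS $6,602.72 + ending $13,831.58

COGS = $6,602.72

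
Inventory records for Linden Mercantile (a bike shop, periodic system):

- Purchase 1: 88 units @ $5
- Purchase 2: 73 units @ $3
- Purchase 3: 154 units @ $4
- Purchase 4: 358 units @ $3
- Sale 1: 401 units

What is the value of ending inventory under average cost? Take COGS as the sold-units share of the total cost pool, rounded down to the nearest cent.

Sale 1, sell 401: 401/673 × $2,349.00 → $1,399.62
Ending inventory (cost pool remaining) = $949.38
Check: goods available $2,349.00 = COGS $1,399.62 + ending $949.38

Ending inventory = $949.38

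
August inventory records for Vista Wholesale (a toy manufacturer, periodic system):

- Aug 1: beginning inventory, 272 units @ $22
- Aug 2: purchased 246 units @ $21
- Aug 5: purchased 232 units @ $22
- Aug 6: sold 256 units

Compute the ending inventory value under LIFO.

Aug 6, 256 sold [LIFO — newest first]: 232 @ $22 + 24 @ $21 = $5,608
Ending inventory: 272 @ $22 + 222 @ $21 = $10,646

Ending inventory = $10,646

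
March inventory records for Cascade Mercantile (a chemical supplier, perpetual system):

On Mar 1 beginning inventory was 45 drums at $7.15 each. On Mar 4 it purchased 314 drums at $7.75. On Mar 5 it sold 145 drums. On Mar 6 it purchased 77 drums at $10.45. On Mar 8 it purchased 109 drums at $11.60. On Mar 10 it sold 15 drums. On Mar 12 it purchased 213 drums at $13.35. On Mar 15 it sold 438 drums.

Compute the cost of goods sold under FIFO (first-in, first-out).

Mar 5, 145 sold [FIFO — oldest first]: 45 @ $7.15 + 100 @ $7.75 = $1,096.75
Mar 10, 15 sold [FIFO — oldest first]: 15 @ $7.75 = $116.25
Mar 15, 438 sold [FIFO — oldest first]: 199 @ $7.75 + 77 @ $10.45 + 109 @ $11.60 + 53 @ $13.35 = $4,318.85
Total COGS = $1,096.75 + $116.25 + $4,318.85 = $5,531.85
Ending inventory: 160 @ $13.35 = $2,136.00

COGS = $5,531.85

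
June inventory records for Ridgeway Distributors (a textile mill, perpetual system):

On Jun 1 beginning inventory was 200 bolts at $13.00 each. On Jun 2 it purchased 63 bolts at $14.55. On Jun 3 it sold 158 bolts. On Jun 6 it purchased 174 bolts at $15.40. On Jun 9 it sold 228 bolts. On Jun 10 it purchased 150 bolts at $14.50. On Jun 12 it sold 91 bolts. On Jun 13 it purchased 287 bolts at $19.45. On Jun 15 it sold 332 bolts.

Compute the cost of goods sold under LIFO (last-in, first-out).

Jun 3, 158 sold [LIFO — newest first]: 63 @ $14.55 + 95 @ $13.00 = $2,151.65
Jun 9, 228 sold [LIFO — newest first]: 174 @ $15.40 + 54 @ $13.00 = $3,381.60
Jun 12, 91 sold [LIFO — newest first]: 91 @ $14.50 = $1,319.50
Jun 15, 332 sold [LIFO — newest first]: 287 @ $19.45 + 45 @ $14.50 = $6,234.65
Total COGS = $2,151.65 + $3,381.60 + $1,319.50 + $6,234.65 = $13,087.40
Ending inventory: 51 @ $13.00 + 14 @ $14.50 = $866.00

COGS = $13,087.40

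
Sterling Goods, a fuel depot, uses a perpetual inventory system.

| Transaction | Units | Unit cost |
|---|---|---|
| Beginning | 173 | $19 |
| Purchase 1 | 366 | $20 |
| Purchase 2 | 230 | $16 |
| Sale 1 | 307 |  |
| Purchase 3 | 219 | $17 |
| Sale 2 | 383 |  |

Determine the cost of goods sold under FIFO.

COGS = $13,023

Sale 1 (307) [FIFO — oldest first]: 173 @ $19 + 134 @ $20 = $5,967
Sale 2 (383) [FIFO — oldest first]: 232 @ $20 + 151 @ $16 = $7,056
Total COGS = $5,967 + $7,056 = $13,023
Ending inventory: 79 @ $16 + 219 @ $17 = $4,987
Check: goods available $18,010 = COGS $13,023 + ending $4,987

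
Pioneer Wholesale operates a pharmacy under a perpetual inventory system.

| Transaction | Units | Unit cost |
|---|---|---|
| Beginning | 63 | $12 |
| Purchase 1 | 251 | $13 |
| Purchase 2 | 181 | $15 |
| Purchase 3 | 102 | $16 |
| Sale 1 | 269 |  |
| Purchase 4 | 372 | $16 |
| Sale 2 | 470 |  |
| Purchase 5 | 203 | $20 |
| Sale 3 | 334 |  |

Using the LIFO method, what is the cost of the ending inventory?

Sale 1 (269) [LIFO — newest first]: 102 @ $16 + 167 @ $15 = $4,137
Sale 2 (470) [LIFO — newest first]: 372 @ $16 + 14 @ $15 + 84 @ $13 = $7,254
Sale 3 (334) [LIFO — newest first]: 203 @ $20 + 131 @ $13 = $5,763
Total COGS = $4,137 + $7,254 + $5,763 = $17,154
Ending inventory: 63 @ $12 + 36 @ $13 = $1,224

Ending inventory = $1,224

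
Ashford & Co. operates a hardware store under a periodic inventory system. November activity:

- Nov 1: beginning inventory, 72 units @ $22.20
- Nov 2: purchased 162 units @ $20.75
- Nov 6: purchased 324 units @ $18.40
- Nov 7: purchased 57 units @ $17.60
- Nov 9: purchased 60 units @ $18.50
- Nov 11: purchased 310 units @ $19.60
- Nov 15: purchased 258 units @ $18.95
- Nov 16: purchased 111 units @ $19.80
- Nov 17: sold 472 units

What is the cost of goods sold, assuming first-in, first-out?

COGS = $9,339.10

Nov 17, 472 sold [FIFO — oldest first]: 72 @ $22.20 + 162 @ $20.75 + 238 @ $18.40 = $9,339.10
Ending inventory: 86 @ $18.40 + 57 @ $17.60 + 60 @ $18.50 + 310 @ $19.60 + 258 @ $18.95 + 111 @ $19.80 = $16,858.50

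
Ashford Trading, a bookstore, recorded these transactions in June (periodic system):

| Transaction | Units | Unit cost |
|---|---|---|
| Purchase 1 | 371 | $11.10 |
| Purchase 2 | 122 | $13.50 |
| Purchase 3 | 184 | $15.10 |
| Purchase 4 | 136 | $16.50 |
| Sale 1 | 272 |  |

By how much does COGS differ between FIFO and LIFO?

FIFO COGS: 272 @ $11.10 = $3,019.20
LIFO COGS: 136 @ $16.50 + 136 @ $15.10 = $4,297.60
Difference = |$3,019.20 − $4,297.60| = $1,278.40

$1,278.40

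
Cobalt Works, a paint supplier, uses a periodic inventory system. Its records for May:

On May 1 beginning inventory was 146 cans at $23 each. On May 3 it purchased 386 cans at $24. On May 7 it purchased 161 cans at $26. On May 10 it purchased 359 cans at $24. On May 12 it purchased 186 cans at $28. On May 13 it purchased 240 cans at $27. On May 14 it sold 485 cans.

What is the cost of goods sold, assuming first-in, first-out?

May 14, 485 sold [FIFO — oldest first]: 146 @ $23 + 339 @ $24 = $11,494
Ending inventory: 47 @ $24 + 161 @ $26 + 359 @ $24 + 186 @ $28 + 240 @ $27 = $25,618
Check: goods available $37,112 = COGS $11,494 + ending $25,618

COGS = $11,494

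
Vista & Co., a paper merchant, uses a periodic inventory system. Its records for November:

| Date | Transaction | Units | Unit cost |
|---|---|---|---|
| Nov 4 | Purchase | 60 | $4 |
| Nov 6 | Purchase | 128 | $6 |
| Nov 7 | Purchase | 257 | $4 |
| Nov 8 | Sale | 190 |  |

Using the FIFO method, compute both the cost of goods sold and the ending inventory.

Nov 8, 190 sold [FIFO — oldest first]: 60 @ $4 + 128 @ $6 + 2 @ $4 = $1,016
Ending inventory: 255 @ $4 = $1,020

COGS = $1,016; ending inventory = $1,020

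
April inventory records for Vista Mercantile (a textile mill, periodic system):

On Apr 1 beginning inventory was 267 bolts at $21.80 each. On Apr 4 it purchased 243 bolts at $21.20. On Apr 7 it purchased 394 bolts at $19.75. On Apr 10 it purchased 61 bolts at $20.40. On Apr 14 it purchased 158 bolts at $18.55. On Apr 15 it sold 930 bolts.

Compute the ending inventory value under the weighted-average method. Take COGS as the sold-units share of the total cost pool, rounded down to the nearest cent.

Apr 15, sell 930: 930/1123 × $22,929.00 → $18,988.39
Ending inventory (cost pool remaining) = $3,940.61

Ending inventory = $3,940.61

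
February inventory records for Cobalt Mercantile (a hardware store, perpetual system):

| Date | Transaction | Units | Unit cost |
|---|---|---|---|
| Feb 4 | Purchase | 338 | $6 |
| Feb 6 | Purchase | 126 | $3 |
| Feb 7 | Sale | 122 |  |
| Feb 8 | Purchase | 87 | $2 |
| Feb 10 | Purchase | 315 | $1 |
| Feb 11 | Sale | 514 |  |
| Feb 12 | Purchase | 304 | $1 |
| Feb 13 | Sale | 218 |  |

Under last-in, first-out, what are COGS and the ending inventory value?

COGS = $1,733; ending inventory = $1,466

Feb 7, 122 sold [LIFO — newest first]: 122 @ $3 = $366
Feb 11, 514 sold [LIFO — newest first]: 315 @ $1 + 87 @ $2 + 4 @ $3 + 108 @ $6 = $1,149
Feb 13, 218 sold [LIFO — newest first]: 218 @ $1 = $218
Total COGS = $366 + $1,149 + $218 = $1,733
Ending inventory: 230 @ $6 + 86 @ $1 = $1,466
Check: goods available $3,199 = COGS $1,733 + ending $1,466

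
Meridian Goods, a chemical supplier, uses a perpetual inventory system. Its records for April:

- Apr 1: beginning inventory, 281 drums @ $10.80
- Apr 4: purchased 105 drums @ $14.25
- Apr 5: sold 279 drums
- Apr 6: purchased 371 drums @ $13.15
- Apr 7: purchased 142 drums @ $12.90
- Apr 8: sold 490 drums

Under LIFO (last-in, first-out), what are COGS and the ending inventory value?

COGS = $9,783.45; ending inventory = $1,458.05

Apr 5, 279 sold [LIFO — newest first]: 105 @ $14.25 + 174 @ $10.80 = $3,375.45
Apr 8, 490 sold [LIFO — newest first]: 142 @ $12.90 + 348 @ $13.15 = $6,408.00
Total COGS = $3,375.45 + $6,408.00 = $9,783.45
Ending inventory: 107 @ $10.80 + 23 @ $13.15 = $1,458.05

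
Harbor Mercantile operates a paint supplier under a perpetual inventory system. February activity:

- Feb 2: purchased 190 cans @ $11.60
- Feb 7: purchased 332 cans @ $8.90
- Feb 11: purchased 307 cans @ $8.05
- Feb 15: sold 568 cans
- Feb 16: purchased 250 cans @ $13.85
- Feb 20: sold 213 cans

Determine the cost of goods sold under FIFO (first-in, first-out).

COGS = $7,243.75

Feb 15, 568 sold [FIFO — oldest first]: 190 @ $11.60 + 332 @ $8.90 + 46 @ $8.05 = $5,529.10
Feb 20, 213 sold [FIFO — oldest first]: 213 @ $8.05 = $1,714.65
Total COGS = $5,529.10 + $1,714.65 = $7,243.75
Ending inventory: 48 @ $8.05 + 250 @ $13.85 = $3,848.90
Check: goods available $11,092.65 = COGS $7,243.75 + ending $3,848.90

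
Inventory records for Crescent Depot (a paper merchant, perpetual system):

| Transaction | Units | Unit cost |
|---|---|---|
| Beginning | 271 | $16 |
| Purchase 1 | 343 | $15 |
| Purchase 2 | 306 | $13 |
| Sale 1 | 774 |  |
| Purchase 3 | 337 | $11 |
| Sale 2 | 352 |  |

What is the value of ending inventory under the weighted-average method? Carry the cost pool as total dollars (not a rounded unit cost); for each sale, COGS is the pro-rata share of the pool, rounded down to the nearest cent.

After Beginning: 271 on hand, pool $4,336.00 (≈ $16.0000 each)
After Purchase 1: 614 on hand, pool $9,481.00 (≈ $15.4414 each)
After Purchase 2: 920 on hand, pool $13,459.00 (≈ $14.6293 each)
Sale 1, sell 774: 774/920 × $13,459.00 → $11,323.11
After Purchase 3: 483 on hand, pool $5,842.89 (≈ $12.0971 each)
Sale 2, sell 352: 352/483 × $5,842.89 → $4,258.17
Total COGS = $11,323.11 + $4,258.17 = $15,581.28
Ending inventory (cost pool remaining) = $1,584.72

Ending inventory = $1,584.72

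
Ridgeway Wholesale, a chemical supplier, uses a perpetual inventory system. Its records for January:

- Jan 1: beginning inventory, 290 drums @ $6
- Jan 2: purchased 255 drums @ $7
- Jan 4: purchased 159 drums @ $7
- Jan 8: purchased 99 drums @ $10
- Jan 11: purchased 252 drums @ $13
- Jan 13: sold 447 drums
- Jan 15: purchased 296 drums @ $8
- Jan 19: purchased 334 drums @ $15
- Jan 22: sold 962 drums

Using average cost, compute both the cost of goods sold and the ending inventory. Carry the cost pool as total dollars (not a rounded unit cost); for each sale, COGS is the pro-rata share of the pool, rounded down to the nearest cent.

COGS = $13,493.14; ending inventory = $2,788.86

After Jan 1: 290 on hand, pool $1,740.00 (≈ $6.0000 each)
After Jan 2: 545 on hand, pool $3,525.00 (≈ $6.4679 each)
After Jan 4: 704 on hand, pool $4,638.00 (≈ $6.5881 each)
After Jan 8: 803 on hand, pool $5,628.00 (≈ $7.0087 each)
After Jan 11: 1055 on hand, pool $8,904.00 (≈ $8.4398 each)
Jan 13, sell 447: 447/1055 × $8,904.00 → $3,772.59
After Jan 15: 904 on hand, pool $7,499.41 (≈ $8.2958 each)
After Jan 19: 1238 on hand, pool $12,509.41 (≈ $10.1045 each)
Jan 22, sell 962: 962/1238 × $12,509.41 → $9,720.55
Total COGS = $3,772.59 + $9,720.55 = $13,493.14
Ending inventory (cost pool remaining) = $2,788.86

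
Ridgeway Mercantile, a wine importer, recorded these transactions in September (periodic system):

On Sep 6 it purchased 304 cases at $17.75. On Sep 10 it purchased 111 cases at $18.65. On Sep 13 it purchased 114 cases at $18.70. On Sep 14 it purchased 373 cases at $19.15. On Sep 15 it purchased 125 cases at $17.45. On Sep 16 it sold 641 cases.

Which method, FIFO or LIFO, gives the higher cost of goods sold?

FIFO COGS: 304 @ $17.75 + 111 @ $18.65 + 114 @ $18.70 + 112 @ $19.15 = $11,742.75
LIFO COGS: 125 @ $17.45 + 373 @ $19.15 + 114 @ $18.70 + 29 @ $18.65 = $11,996.85

LIFO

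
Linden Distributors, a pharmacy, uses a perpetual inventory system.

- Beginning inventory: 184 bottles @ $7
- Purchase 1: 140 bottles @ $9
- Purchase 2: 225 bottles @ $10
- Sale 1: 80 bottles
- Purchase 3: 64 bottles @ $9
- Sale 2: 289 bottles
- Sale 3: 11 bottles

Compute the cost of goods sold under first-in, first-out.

COGS = $3,108

Sale 1 (80) [FIFO — oldest first]: 80 @ $7 = $560
Sale 2 (289) [FIFO — oldest first]: 104 @ $7 + 140 @ $9 + 45 @ $10 = $2,438
Sale 3 (11) [FIFO — oldest first]: 11 @ $10 = $110
Total COGS = $560 + $2,438 + $110 = $3,108
Ending inventory: 169 @ $10 + 64 @ $9 = $2,266
Check: goods available $5,374 = COGS $3,108 + ending $2,266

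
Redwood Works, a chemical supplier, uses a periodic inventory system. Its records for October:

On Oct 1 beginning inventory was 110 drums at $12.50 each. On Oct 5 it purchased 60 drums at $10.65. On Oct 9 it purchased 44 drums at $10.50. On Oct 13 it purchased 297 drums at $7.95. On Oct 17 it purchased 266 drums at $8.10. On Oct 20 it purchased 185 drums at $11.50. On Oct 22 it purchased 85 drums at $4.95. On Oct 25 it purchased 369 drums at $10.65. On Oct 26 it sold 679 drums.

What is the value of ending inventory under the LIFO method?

Oct 26, 679 sold [LIFO — newest first]: 369 @ $10.65 + 85 @ $4.95 + 185 @ $11.50 + 40 @ $8.10 = $6,802.10
Ending inventory: 110 @ $12.50 + 60 @ $10.65 + 44 @ $10.50 + 297 @ $7.95 + 226 @ $8.10 = $6,667.75

Ending inventory = $6,667.75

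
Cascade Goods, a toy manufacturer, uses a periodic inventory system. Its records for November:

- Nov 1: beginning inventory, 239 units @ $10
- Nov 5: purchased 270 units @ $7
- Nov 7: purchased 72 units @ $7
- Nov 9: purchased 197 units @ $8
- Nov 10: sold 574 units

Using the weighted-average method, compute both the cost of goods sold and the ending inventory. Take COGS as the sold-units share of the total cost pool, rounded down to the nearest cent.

COGS = $4,692.33; ending inventory = $1,667.67

Nov 10, sell 574: 574/778 × $6,360.00 → $4,692.33
Ending inventory (cost pool remaining) = $1,667.67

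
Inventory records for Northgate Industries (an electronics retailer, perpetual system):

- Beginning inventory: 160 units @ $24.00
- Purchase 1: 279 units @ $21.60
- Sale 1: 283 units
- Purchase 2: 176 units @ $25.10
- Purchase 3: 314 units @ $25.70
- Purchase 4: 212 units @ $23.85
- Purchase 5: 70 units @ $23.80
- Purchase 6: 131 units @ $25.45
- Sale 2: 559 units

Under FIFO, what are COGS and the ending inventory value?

COGS = $20,117.90; ending inventory = $12,292.05

Sale 1 (283) [FIFO — oldest first]: 160 @ $24.00 + 123 @ $21.60 = $6,496.80
Sale 2 (559) [FIFO — oldest first]: 156 @ $21.60 + 176 @ $25.10 + 227 @ $25.70 = $13,621.10
Total COGS = $6,496.80 + $13,621.10 = $20,117.90
Ending inventory: 87 @ $25.70 + 212 @ $23.85 + 70 @ $23.80 + 131 @ $25.45 = $12,292.05
Check: goods available $32,409.95 = COGS $20,117.90 + ending $12,292.05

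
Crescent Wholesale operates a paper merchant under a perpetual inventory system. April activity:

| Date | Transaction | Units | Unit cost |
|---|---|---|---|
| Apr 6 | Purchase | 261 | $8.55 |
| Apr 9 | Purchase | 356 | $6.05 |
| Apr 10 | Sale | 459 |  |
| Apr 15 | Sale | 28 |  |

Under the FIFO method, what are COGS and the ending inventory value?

COGS = $3,598.85; ending inventory = $786.50

Apr 10, 459 sold [FIFO — oldest first]: 261 @ $8.55 + 198 @ $6.05 = $3,429.45
Apr 15, 28 sold [FIFO — oldest first]: 28 @ $6.05 = $169.40
Total COGS = $3,429.45 + $169.40 = $3,598.85
Ending inventory: 130 @ $6.05 = $786.50
Check: goods available $4,385.35 = COGS $3,598.85 + ending $786.50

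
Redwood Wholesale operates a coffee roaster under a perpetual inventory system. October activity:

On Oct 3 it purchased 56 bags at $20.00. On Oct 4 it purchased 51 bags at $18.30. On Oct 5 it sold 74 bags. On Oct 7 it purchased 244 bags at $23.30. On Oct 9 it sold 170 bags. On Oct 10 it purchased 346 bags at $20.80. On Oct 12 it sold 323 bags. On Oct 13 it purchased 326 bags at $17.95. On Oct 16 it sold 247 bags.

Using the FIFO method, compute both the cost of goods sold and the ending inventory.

COGS = $17,035.45; ending inventory = $3,751.55

Oct 5, 74 sold [FIFO — oldest first]: 56 @ $20.00 + 18 @ $18.30 = $1,449.40
Oct 9, 170 sold [FIFO — oldest first]: 33 @ $18.30 + 137 @ $23.30 = $3,796.00
Oct 12, 323 sold [FIFO — oldest first]: 107 @ $23.30 + 216 @ $20.80 = $6,985.90
Oct 16, 247 sold [FIFO — oldest first]: 130 @ $20.80 + 117 @ $17.95 = $4,804.15
Total COGS = $1,449.40 + $3,796.00 + $6,985.90 + $4,804.15 = $17,035.45
Ending inventory: 209 @ $17.95 = $3,751.55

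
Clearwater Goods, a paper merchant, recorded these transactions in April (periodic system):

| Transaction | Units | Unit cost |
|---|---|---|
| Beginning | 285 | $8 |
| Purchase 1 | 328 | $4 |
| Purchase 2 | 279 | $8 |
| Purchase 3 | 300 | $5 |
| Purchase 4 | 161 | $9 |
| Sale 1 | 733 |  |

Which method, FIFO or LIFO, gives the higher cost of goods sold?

LIFO

FIFO COGS: 285 @ $8 + 328 @ $4 + 120 @ $8 = $4,552
LIFO COGS: 161 @ $9 + 300 @ $5 + 272 @ $8 = $5,125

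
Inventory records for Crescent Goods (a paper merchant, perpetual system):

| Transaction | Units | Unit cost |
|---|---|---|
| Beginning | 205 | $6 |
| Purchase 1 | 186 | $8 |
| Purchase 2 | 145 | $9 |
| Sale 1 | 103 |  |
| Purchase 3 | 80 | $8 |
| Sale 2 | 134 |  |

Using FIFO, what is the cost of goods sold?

Sale 1 (103) [FIFO — oldest first]: 103 @ $6 = $618
Sale 2 (134) [FIFO — oldest first]: 102 @ $6 + 32 @ $8 = $868
Total COGS = $618 + $868 = $1,486
Ending inventory: 154 @ $8 + 145 @ $9 + 80 @ $8 = $3,177
Check: goods available $4,663 = COGS $1,486 + ending $3,177

COGS = $1,486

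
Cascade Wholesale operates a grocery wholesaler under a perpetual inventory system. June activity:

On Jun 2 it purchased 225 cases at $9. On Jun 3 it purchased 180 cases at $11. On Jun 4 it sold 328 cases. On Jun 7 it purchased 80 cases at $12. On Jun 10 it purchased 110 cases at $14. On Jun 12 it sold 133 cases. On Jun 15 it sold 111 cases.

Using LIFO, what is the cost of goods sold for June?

COGS = $6,298

Jun 4, 328 sold [LIFO — newest first]: 180 @ $11 + 148 @ $9 = $3,312
Jun 12, 133 sold [LIFO — newest first]: 110 @ $14 + 23 @ $12 = $1,816
Jun 15, 111 sold [LIFO — newest first]: 57 @ $12 + 54 @ $9 = $1,170
Total COGS = $3,312 + $1,816 + $1,170 = $6,298
Ending inventory: 23 @ $9 = $207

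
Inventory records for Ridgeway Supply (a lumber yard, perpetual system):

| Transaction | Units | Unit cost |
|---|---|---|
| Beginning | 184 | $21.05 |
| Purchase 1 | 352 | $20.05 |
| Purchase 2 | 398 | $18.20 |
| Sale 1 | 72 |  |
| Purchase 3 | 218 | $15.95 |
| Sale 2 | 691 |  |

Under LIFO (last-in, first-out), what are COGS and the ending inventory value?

Sale 1 (72) [LIFO — newest first]: 72 @ $18.20 = $1,310.40
Sale 2 (691) [LIFO — newest first]: 218 @ $15.95 + 326 @ $18.20 + 147 @ $20.05 = $12,357.65
Total COGS = $1,310.40 + $12,357.65 = $13,668.05
Ending inventory: 184 @ $21.05 + 205 @ $20.05 = $7,983.45
Check: goods available $21,651.50 = COGS $13,668.05 + ending $7,983.45

COGS = $13,668.05; ending inventory = $7,983.45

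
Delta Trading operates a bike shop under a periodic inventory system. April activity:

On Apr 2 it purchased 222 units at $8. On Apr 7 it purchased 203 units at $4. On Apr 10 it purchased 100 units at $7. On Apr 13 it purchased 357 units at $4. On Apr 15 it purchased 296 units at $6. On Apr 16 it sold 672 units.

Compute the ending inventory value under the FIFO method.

Ending inventory = $2,616

Apr 16, 672 sold [FIFO — oldest first]: 222 @ $8 + 203 @ $4 + 100 @ $7 + 147 @ $4 = $3,876
Ending inventory: 210 @ $4 + 296 @ $6 = $2,616
Check: goods available $6,492 = COGS $3,876 + ending $2,616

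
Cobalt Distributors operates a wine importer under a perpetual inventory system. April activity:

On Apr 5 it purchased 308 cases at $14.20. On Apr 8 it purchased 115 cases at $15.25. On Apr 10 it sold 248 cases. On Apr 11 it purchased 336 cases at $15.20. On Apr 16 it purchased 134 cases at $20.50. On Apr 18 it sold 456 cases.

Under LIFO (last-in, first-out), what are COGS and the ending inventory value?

COGS = $11,283.75; ending inventory = $2,697.80

Apr 10, 248 sold [LIFO — newest first]: 115 @ $15.25 + 133 @ $14.20 = $3,642.35
Apr 18, 456 sold [LIFO — newest first]: 134 @ $20.50 + 322 @ $15.20 = $7,641.40
Total COGS = $3,642.35 + $7,641.40 = $11,283.75
Ending inventory: 175 @ $14.20 + 14 @ $15.20 = $2,697.80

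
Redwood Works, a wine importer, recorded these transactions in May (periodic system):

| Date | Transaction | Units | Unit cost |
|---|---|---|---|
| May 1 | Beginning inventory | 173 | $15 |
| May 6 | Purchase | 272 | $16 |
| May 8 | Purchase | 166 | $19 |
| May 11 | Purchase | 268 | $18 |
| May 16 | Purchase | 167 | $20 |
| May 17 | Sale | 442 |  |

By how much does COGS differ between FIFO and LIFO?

$1,398

FIFO COGS: 173 @ $15 + 269 @ $16 = $6,899
LIFO COGS: 167 @ $20 + 268 @ $18 + 7 @ $19 = $8,297
Difference = |$6,899 − $8,297| = $1,398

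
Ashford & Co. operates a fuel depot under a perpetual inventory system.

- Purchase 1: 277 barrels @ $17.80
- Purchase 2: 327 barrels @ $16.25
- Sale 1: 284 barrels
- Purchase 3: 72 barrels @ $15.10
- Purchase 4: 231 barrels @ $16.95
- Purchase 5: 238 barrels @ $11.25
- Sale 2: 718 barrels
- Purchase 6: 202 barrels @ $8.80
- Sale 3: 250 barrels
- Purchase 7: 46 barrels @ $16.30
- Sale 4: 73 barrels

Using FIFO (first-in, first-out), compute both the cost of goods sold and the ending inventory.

Sale 1 (284) [FIFO — oldest first]: 277 @ $17.80 + 7 @ $16.25 = $5,044.35
Sale 2 (718) [FIFO — oldest first]: 320 @ $16.25 + 72 @ $15.10 + 231 @ $16.95 + 95 @ $11.25 = $11,271.40
Sale 3 (250) [FIFO — oldest first]: 143 @ $11.25 + 107 @ $8.80 = $2,550.35
Sale 4 (73) [FIFO — oldest first]: 73 @ $8.80 = $642.40
Total COGS = $5,044.35 + $11,271.40 + $2,550.35 + $642.40 = $19,508.50
Ending inventory: 22 @ $8.80 + 46 @ $16.30 = $943.40
Check: goods available $20,451.90 = COGS $19,508.50 + ending $943.40

COGS = $19,508.50; ending inventory = $943.40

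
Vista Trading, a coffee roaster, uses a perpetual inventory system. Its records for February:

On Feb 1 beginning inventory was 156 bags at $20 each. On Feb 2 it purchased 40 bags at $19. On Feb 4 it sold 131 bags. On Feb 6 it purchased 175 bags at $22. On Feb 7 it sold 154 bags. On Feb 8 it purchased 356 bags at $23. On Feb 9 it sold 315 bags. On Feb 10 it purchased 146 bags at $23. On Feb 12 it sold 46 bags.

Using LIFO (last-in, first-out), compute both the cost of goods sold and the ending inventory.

COGS = $14,271; ending inventory = $5,005

Feb 4, 131 sold [LIFO — newest first]: 40 @ $19 + 91 @ $20 = $2,580
Feb 7, 154 sold [LIFO — newest first]: 154 @ $22 = $3,388
Feb 9, 315 sold [LIFO — newest first]: 315 @ $23 = $7,245
Feb 12, 46 sold [LIFO — newest first]: 46 @ $23 = $1,058
Total COGS = $2,580 + $3,388 + $7,245 + $1,058 = $14,271
Ending inventory: 65 @ $20 + 21 @ $22 + 41 @ $23 + 100 @ $23 = $5,005
Check: goods available $19,276 = COGS $14,271 + ending $5,005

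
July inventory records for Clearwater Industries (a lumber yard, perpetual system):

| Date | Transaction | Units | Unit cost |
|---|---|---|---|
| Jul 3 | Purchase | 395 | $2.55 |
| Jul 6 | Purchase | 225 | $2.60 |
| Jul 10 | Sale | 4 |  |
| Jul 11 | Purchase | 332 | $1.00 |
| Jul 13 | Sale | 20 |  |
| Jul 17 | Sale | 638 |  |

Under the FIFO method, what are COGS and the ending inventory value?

COGS = $1,634.25; ending inventory = $290.00

Jul 10, 4 sold [FIFO — oldest first]: 4 @ $2.55 = $10.20
Jul 13, 20 sold [FIFO — oldest first]: 20 @ $2.55 = $51.00
Jul 17, 638 sold [FIFO — oldest first]: 371 @ $2.55 + 225 @ $2.60 + 42 @ $1.00 = $1,573.05
Total COGS = $10.20 + $51.00 + $1,573.05 = $1,634.25
Ending inventory: 290 @ $1.00 = $290.00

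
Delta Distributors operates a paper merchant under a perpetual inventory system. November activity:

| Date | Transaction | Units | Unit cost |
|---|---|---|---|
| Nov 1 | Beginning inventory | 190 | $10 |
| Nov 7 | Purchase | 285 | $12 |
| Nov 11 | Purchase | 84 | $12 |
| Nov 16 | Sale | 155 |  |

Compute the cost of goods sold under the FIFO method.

COGS = $1,550

Nov 16, 155 sold [FIFO — oldest first]: 155 @ $10 = $1,550
Ending inventory: 35 @ $10 + 285 @ $12 + 84 @ $12 = $4,778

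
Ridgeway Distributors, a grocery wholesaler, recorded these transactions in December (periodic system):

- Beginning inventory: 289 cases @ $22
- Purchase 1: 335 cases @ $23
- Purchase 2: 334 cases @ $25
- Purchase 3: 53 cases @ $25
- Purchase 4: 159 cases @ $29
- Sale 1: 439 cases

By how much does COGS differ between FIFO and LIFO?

$1,803

FIFO COGS: 289 @ $22 + 150 @ $23 = $9,808
LIFO COGS: 159 @ $29 + 53 @ $25 + 227 @ $25 = $11,611
Difference = |$9,808 − $11,611| = $1,803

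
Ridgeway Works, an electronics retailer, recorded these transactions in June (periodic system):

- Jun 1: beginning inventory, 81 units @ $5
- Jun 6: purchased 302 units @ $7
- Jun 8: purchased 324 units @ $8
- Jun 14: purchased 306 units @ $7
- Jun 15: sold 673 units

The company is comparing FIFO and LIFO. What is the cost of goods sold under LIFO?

COGS = $5,035

FIFO COGS: 81 @ $5 + 302 @ $7 + 290 @ $8 = $4,839
LIFO COGS: 306 @ $7 + 324 @ $8 + 43 @ $7 = $5,035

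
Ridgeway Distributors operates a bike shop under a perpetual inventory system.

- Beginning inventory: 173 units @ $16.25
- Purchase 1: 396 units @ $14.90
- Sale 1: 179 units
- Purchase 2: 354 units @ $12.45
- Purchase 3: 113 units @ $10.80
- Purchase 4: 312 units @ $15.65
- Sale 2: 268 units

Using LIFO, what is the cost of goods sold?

Sale 1 (179) [LIFO — newest first]: 179 @ $14.90 = $2,667.10
Sale 2 (268) [LIFO — newest first]: 268 @ $15.65 = $4,194.20
Total COGS = $2,667.10 + $4,194.20 = $6,861.30
Ending inventory: 173 @ $16.25 + 217 @ $14.90 + 354 @ $12.45 + 113 @ $10.80 + 44 @ $15.65 = $12,360.85
Check: goods available $19,222.15 = COGS $6,861.30 + ending $12,360.85

COGS = $6,861.30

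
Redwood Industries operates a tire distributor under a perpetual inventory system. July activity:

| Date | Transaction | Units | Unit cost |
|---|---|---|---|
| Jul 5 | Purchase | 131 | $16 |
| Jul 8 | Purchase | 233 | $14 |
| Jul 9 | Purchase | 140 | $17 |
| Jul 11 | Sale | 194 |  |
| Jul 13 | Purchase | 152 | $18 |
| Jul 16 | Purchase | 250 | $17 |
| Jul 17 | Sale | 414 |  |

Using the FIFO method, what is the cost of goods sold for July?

COGS = $9,610

Jul 11, 194 sold [FIFO — oldest first]: 131 @ $16 + 63 @ $14 = $2,978
Jul 17, 414 sold [FIFO — oldest first]: 170 @ $14 + 140 @ $17 + 104 @ $18 = $6,632
Total COGS = $2,978 + $6,632 = $9,610
Ending inventory: 48 @ $18 + 250 @ $17 = $5,114
Check: goods available $14,724 = COGS $9,610 + ending $5,114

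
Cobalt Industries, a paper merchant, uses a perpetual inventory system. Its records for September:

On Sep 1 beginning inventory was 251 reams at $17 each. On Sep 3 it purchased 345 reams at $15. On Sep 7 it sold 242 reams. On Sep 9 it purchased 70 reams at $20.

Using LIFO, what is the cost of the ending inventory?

Sep 7, 242 sold [LIFO — newest first]: 242 @ $15 = $3,630
Ending inventory: 251 @ $17 + 103 @ $15 + 70 @ $20 = $7,212

Ending inventory = $7,212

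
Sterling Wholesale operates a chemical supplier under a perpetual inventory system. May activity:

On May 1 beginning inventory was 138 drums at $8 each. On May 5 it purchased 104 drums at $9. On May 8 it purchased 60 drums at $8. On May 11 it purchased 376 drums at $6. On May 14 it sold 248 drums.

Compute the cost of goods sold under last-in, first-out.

May 14, 248 sold [LIFO — newest first]: 248 @ $6 = $1,488
Ending inventory: 138 @ $8 + 104 @ $9 + 60 @ $8 + 128 @ $6 = $3,288
Check: goods available $4,776 = COGS $1,488 + ending $3,288

COGS = $1,488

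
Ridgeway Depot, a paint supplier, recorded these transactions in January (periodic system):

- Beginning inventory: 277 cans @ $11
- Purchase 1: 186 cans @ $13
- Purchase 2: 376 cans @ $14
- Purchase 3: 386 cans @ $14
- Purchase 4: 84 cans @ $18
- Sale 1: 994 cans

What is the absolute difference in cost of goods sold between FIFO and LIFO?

$1,205

FIFO COGS: 277 @ $11 + 186 @ $13 + 376 @ $14 + 155 @ $14 = $12,899
LIFO COGS: 84 @ $18 + 386 @ $14 + 376 @ $14 + 148 @ $13 = $14,104
Difference = |$12,899 − $14,104| = $1,205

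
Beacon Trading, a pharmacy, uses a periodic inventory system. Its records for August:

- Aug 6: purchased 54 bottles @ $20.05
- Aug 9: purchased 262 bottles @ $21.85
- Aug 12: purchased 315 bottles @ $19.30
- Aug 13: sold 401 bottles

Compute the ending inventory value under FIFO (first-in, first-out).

Aug 13, 401 sold [FIFO — oldest first]: 54 @ $20.05 + 262 @ $21.85 + 85 @ $19.30 = $8,447.90
Ending inventory: 230 @ $19.30 = $4,439.00
Check: goods available $12,886.90 = COGS $8,447.90 + ending $4,439.00

Ending inventory = $4,439.00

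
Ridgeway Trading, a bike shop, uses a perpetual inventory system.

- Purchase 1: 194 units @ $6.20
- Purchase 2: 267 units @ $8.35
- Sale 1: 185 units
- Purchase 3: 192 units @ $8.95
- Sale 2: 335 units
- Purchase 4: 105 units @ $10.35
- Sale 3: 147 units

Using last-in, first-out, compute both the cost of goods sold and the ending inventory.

Sale 1 (185) [LIFO — newest first]: 185 @ $8.35 = $1,544.75
Sale 2 (335) [LIFO — newest first]: 192 @ $8.95 + 82 @ $8.35 + 61 @ $6.20 = $2,781.30
Sale 3 (147) [LIFO — newest first]: 105 @ $10.35 + 42 @ $6.20 = $1,347.15
Total COGS = $1,544.75 + $2,781.30 + $1,347.15 = $5,673.20
Ending inventory: 91 @ $6.20 = $564.20

COGS = $5,673.20; ending inventory = $564.20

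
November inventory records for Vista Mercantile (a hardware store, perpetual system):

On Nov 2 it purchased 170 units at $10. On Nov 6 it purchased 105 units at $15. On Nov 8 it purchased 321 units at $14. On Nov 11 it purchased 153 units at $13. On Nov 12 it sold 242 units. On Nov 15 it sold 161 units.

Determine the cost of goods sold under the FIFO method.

Nov 12, 242 sold [FIFO — oldest first]: 170 @ $10 + 72 @ $15 = $2,780
Nov 15, 161 sold [FIFO — oldest first]: 33 @ $15 + 128 @ $14 = $2,287
Total COGS = $2,780 + $2,287 = $5,067
Ending inventory: 193 @ $14 + 153 @ $13 = $4,691

COGS = $5,067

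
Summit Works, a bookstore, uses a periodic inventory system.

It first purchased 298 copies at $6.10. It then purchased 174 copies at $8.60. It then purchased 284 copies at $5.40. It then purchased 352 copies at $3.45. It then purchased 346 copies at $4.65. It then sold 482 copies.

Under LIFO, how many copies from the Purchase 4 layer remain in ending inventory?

216

Sale 1 (482) [LIFO — newest first]: 346 @ $4.65 + 136 @ $3.45 = $2,078.10
Ending inventory: 298 @ $6.10 + 174 @ $8.60 + 284 @ $5.40 + 216 @ $3.45 = $5,593.00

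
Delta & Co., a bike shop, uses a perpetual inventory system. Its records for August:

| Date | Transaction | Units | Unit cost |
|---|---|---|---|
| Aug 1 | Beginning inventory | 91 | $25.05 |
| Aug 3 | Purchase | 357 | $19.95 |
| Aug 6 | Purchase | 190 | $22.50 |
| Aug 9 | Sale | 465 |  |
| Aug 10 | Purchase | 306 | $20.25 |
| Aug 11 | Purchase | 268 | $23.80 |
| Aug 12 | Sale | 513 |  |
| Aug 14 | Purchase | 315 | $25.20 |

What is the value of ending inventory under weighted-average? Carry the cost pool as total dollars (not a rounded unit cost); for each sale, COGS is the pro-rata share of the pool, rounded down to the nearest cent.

Ending inventory = $13,038.85

After Aug 1: 91 on hand, pool $2,279.55 (≈ $25.0500 each)
After Aug 3: 448 on hand, pool $9,401.70 (≈ $20.9859 each)
After Aug 6: 638 on hand, pool $13,676.70 (≈ $21.4368 each)
Aug 9, sell 465: 465/638 × $13,676.70 → $9,968.12
After Aug 10: 479 on hand, pool $9,905.08 (≈ $20.6787 each)
After Aug 11: 747 on hand, pool $16,283.48 (≈ $21.7985 each)
Aug 12, sell 513: 513/747 × $16,283.48 → $11,182.63
After Aug 14: 549 on hand, pool $13,038.85 (≈ $23.7502 each)
Total COGS = $9,968.12 + $11,182.63 = $21,150.75
Ending inventory (cost pool remaining) = $13,038.85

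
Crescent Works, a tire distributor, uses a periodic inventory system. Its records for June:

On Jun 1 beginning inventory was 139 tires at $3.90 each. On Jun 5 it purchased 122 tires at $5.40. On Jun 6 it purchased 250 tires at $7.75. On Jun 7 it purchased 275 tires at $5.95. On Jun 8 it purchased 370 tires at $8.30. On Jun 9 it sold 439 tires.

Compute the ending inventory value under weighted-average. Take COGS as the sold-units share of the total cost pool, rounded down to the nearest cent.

Jun 9, sell 439: 439/1156 × $7,845.65 → $2,979.44
Ending inventory (cost pool remaining) = $4,866.21

Ending inventory = $4,866.21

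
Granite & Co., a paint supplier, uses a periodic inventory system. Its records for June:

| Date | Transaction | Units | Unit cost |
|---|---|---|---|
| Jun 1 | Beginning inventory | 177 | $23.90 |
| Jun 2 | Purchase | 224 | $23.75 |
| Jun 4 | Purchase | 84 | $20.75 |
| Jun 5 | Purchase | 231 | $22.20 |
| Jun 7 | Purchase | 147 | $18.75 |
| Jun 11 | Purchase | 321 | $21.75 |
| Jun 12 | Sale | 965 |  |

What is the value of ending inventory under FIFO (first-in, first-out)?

Jun 12, 965 sold [FIFO — oldest first]: 177 @ $23.90 + 224 @ $23.75 + 84 @ $20.75 + 231 @ $22.20 + 147 @ $18.75 + 102 @ $21.75 = $21,396.25
Ending inventory: 219 @ $21.75 = $4,763.25

Ending inventory = $4,763.25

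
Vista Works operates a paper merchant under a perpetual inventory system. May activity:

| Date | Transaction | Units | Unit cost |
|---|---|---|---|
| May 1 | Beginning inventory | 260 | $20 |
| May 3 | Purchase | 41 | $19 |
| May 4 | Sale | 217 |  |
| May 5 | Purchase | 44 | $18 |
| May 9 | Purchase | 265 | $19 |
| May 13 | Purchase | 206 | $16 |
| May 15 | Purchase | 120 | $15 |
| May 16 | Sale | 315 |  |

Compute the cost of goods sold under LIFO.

COGS = $9,219

May 4, 217 sold [LIFO — newest first]: 41 @ $19 + 176 @ $20 = $4,299
May 16, 315 sold [LIFO — newest first]: 120 @ $15 + 195 @ $16 = $4,920
Total COGS = $4,299 + $4,920 = $9,219
Ending inventory: 84 @ $20 + 44 @ $18 + 265 @ $19 + 11 @ $16 = $7,683
Check: goods available $16,902 = COGS $9,219 + ending $7,683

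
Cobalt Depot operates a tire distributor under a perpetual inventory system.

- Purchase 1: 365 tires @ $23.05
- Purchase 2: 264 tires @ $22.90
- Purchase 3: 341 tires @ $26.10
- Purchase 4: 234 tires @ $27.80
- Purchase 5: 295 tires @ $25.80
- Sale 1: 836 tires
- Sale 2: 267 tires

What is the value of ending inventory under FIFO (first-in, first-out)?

Sale 1 (836) [FIFO — oldest first]: 365 @ $23.05 + 264 @ $22.90 + 207 @ $26.10 = $19,861.55
Sale 2 (267) [FIFO — oldest first]: 134 @ $26.10 + 133 @ $27.80 = $7,194.80
Total COGS = $19,861.55 + $7,194.80 = $27,056.35
Ending inventory: 101 @ $27.80 + 295 @ $25.80 = $10,418.80
Check: goods available $37,475.15 = COGS $27,056.35 + ending $10,418.80

Ending inventory = $10,418.80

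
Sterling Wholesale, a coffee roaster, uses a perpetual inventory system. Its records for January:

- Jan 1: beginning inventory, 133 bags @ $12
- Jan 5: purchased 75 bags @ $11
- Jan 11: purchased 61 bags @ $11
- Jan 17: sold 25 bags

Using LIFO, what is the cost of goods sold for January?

Jan 17, 25 sold [LIFO — newest first]: 25 @ $11 = $275
Ending inventory: 133 @ $12 + 75 @ $11 + 36 @ $11 = $2,817
Check: goods available $3,092 = COGS $275 + ending $2,817

COGS = $275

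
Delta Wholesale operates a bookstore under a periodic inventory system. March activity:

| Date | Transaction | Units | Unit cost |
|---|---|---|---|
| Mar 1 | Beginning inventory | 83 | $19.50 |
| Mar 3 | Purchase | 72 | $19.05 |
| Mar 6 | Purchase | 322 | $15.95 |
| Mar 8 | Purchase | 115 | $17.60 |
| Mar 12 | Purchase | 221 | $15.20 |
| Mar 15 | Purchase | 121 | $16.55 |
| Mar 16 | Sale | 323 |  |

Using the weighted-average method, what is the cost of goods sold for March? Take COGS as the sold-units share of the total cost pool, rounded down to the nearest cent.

Mar 16, sell 323: 323/934 × $15,511.75 → $5,364.34
Ending inventory (cost pool remaining) = $10,147.41
Check: goods available $15,511.75 = COGS $5,364.34 + ending $10,147.41

COGS = $5,364.34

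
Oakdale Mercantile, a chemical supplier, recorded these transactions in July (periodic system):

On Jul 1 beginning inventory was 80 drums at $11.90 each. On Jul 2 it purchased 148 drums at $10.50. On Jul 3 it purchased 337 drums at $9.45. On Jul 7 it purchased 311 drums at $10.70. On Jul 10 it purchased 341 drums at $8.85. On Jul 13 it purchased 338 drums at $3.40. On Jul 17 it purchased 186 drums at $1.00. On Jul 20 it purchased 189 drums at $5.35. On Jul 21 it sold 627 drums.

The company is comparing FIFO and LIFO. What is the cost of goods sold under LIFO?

FIFO COGS: 80 @ $11.90 + 148 @ $10.50 + 337 @ $9.45 + 62 @ $10.70 = $6,354.05
LIFO COGS: 189 @ $5.35 + 186 @ $1.00 + 252 @ $3.40 = $2,053.95

COGS = $2,053.95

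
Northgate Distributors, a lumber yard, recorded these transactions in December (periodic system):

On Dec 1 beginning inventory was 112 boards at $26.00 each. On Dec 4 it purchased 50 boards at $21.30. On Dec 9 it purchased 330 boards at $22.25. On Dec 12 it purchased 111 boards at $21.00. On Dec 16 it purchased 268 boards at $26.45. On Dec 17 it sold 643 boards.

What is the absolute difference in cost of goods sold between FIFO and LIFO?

$585.10

FIFO COGS: 112 @ $26.00 + 50 @ $21.30 + 330 @ $22.25 + 111 @ $21.00 + 40 @ $26.45 = $14,708.50
LIFO COGS: 268 @ $26.45 + 111 @ $21.00 + 264 @ $22.25 = $15,293.60
Difference = |$14,708.50 − $15,293.60| = $585.10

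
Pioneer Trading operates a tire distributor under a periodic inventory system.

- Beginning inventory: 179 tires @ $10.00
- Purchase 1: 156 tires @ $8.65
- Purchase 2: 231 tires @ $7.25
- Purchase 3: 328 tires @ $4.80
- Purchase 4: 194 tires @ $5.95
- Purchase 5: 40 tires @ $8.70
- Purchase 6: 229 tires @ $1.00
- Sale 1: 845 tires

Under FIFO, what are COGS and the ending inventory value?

COGS = $6,153.35; ending inventory = $1,966.50

Sale 1 (845) [FIFO — oldest first]: 179 @ $10.00 + 156 @ $8.65 + 231 @ $7.25 + 279 @ $4.80 = $6,153.35
Ending inventory: 49 @ $4.80 + 194 @ $5.95 + 40 @ $8.70 + 229 @ $1.00 = $1,966.50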